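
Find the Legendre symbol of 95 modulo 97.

1

(95/97)
  = (97/95)    [QR: 97 ≡ 1 mod 4, sign kept]
  = (2/95)    [97 ≡ 2 mod 95]
  = (1/95)    [95 ≡ 7 mod 8 ⇒ (2/95) = +1]
  = 1    [(1/95) = 1]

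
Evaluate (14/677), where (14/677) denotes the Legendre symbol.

(14/677)
  = -(7/677)    [677 ≡ 5 mod 8 ⇒ (2/677) = -1]
  = -(677/7)    [QR: 677 ≡ 1 mod 4, sign kept]
  = -(5/7)    [677 ≡ 5 mod 7]
  = -(7/5)    [QR: 5 ≡ 1 mod 4, sign kept]
  = -(2/5)    [7 ≡ 2 mod 5]
  = (1/5)    [5 ≡ 5 mod 8 ⇒ (2/5) = -1]
  = 1    [(1/5) = 1]

1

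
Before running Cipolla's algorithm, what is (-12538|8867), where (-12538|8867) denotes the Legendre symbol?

-1

Reduce the numerator: -12538 ≡ 5196 (mod 8867), so (-12538|8867) = (5196|8867).
Factor out 2: 5196 = 2^2·1299. Since 8867 ≡ 3 (mod 8), (2|8867) = -1, and (2|8867)^2 = +1. Now have (1299|8867).
Both 1299 ≡ 3 and 8867 ≡ 3 (mod 4), so reciprocity gives (1299|8867) = -(8867|1299). Reduce: 8867 ≡ 1073 (mod 1299). Now have -(1073|1299).
1073 ≡ 1 (mod 4), so quadratic reciprocity gives (1073|1299) = (1299|1073). Reduce: 1299 ≡ 226 (mod 1073). Now have -(226|1073).
Factor out 2: 226 = 2·113. Since 1073 ≡ 1 (mod 8), (2|1073) = +1. Now have -(113|1073).
113 ≡ 1 (mod 4), so quadratic reciprocity gives (113|1073) = (1073|113). Reduce: 1073 ≡ 56 (mod 113). Now have -(56|113).
Factor out 2: 56 = 2^3·7. Since 113 ≡ 1 (mod 8), (2|113) = +1, and (2|113)^3 = +1. Now have -(7|113).
113 ≡ 1 (mod 4), so quadratic reciprocity gives (7|113) = (113|7). Reduce: 113 ≡ 1 (mod 7). Now have -(1|7).
(1|7) = 1. Collecting the sign factors: -1.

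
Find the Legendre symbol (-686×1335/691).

By multiplicativity, (-686·1335/691) = (-686/691)·(1335/691).
First factor (-686/691):
Reduce the numerator: -686 ≡ 5 (mod 691), so (-686/691) = (5/691).
5 ≡ 1 (mod 4), so quadratic reciprocity gives (5/691) = (691/5). Reduce: 691 ≡ 1 (mod 5). Now have (1/5).
(1/5) = 1. Collecting the sign factors: 1.
Second factor (1335/691):
Reduce the numerator: 1335 ≡ 644 (mod 691), so (1335/691) = (644/691).
Factor out 2: 644 = 2^2·161. Since 691 ≡ 3 (mod 8), (2/691) = -1, and (2/691)^2 = +1. Now have (161/691).
161 ≡ 1 (mod 4), so quadratic reciprocity gives (161/691) = (691/161). Reduce: 691 ≡ 47 (mod 161). Now have (47/161).
161 ≡ 1 (mod 4), so quadratic reciprocity gives (47/161) = (161/47). Reduce: 161 ≡ 20 (mod 47). Now have (20/47).
Factor out 2: 20 = 2^2·5. Since 47 ≡ 7 (mod 8), (2/47) = +1, and (2/47)^2 = +1. Now have (5/47).
5 ≡ 1 (mod 4), so quadratic reciprocity gives (5/47) = (47/5). Reduce: 47 ≡ 2 (mod 5). Now have (2/5).
Factor out 2: 2 = 2. Since 5 ≡ 5 (mod 8), (2/5) = -1. Now have -(1/5).
(1/5) = 1. Collecting the sign factors: -1.
Product: (1)·(-1) = -1.

-1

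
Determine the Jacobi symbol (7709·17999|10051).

-1

By multiplicativity, (7709·17999|10051) = (7709|10051)·(17999|10051).
First factor (7709|10051):
7709 ≡ 1 (mod 4), so quadratic reciprocity gives (7709|10051) = (10051|7709). Reduce: 10051 ≡ 2342 (mod 7709). Now have (2342|7709).
Factor out 2: 2342 = 2·1171. Since 7709 ≡ 5 (mod 8), (2|7709) = -1. Now have -(1171|7709).
7709 ≡ 1 (mod 4), so quadratic reciprocity gives (1171|7709) = (7709|1171). Reduce: 7709 ≡ 683 (mod 1171). Now have -(683|1171).
Both 683 ≡ 3 and 1171 ≡ 3 (mod 4), so reciprocity gives (683|1171) = -(1171|683). Reduce: 1171 ≡ 488 (mod 683). Now have (488|683).
Factor out 2: 488 = 2^3·61. Since 683 ≡ 3 (mod 8), (2|683) = -1, and (2|683)^3 = -1. Now have -(61|683).
61 ≡ 1 (mod 4), so quadratic reciprocity gives (61|683) = (683|61). Reduce: 683 ≡ 12 (mod 61). Now have -(12|61).
Factor out 2: 12 = 2^2·3. Since 61 ≡ 5 (mod 8), (2|61) = -1, and (2|61)^2 = +1. Now have -(3|61).
61 ≡ 1 (mod 4), so quadratic reciprocity gives (3|61) = (61|3). Reduce: 61 ≡ 1 (mod 3). Now have -(1|3).
(1|3) = 1. Collecting the sign factors: -1.
Second factor (17999|10051):
Reduce the numerator: 17999 ≡ 7948 (mod 10051), so (17999|10051) = (7948|10051).
Factor out 2: 7948 = 2^2·1987. Since 10051 ≡ 3 (mod 8), (2|10051) = -1, and (2|10051)^2 = +1. Now have (1987|10051).
Both 1987 ≡ 3 and 10051 ≡ 3 (mod 4), so reciprocity gives (1987|10051) = -(10051|1987). Reduce: 10051 ≡ 116 (mod 1987). Now have -(116|1987).
Factor out 2: 116 = 2^2·29. Since 1987 ≡ 3 (mod 8), (2|1987) = -1, and (2|1987)^2 = +1. Now have -(29|1987).
29 ≡ 1 (mod 4), so quadratic reciprocity gives (29|1987) = (1987|29). Reduce: 1987 ≡ 15 (mod 29). Now have -(15|29).
29 ≡ 1 (mod 4), so quadratic reciprocity gives (15|29) = (29|15). Reduce: 29 ≡ 14 (mod 15). Now have -(14|15).
Factor out 2: 14 = 2·7. Since 15 ≡ 7 (mod 8), (2|15) = +1. Now have -(7|15).
Both 7 ≡ 3 and 15 ≡ 3 (mod 4), so reciprocity gives (7|15) = -(15|7). Reduce: 15 ≡ 1 (mod 7). Now have (1|7).
(1|7) = 1. Collecting the sign factors: 1.
Product: (-1)·(1) = -1.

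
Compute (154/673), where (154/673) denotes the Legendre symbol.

(154/673)
  = (77/673)    [673 ≡ 1 mod 8 ⇒ (2/673) = +1]
  = (673/77)    [QR: 77 ≡ 1 mod 4, sign kept]
  = (57/77)    [673 ≡ 57 mod 77]
  = (77/57)    [QR: 57 ≡ 1 mod 4, sign kept]
  = (20/57)    [77 ≡ 20 mod 57]
  = (5/57)    [57 ≡ 1 mod 8 ⇒ (2/57)^2 = +1]
  = (57/5)    [QR: 5 ≡ 1 mod 4, sign kept]
  = (2/5)    [57 ≡ 2 mod 5]
  = -(1/5)    [5 ≡ 5 mod 8 ⇒ (2/5) = -1]
  = -1    [(1/5) = 1]

-1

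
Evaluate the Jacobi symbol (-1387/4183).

1

(-1387/4183)
  = (2796/4183)    [-1387 ≡ 2796 mod 4183]
  = (699/4183)    [4183 ≡ 7 mod 8 ⇒ (2/4183)^2 = +1]
  = -(4183/699)    [QR: both ≡ 3 mod 4, sign flips]
  = -(688/699)    [4183 ≡ 688 mod 699]
  = -(43/699)    [699 ≡ 3 mod 8 ⇒ (2/699)^4 = +1]
  = (699/43)    [QR: both ≡ 3 mod 4, sign flips]
  = (11/43)    [699 ≡ 11 mod 43]
  = -(43/11)    [QR: both ≡ 3 mod 4, sign flips]
  = -(10/11)    [43 ≡ 10 mod 11]
  = (5/11)    [11 ≡ 3 mod 8 ⇒ (2/11) = -1]
  = (11/5)    [QR: 5 ≡ 1 mod 4, sign kept]
  = (1/5)    [11 ≡ 1 mod 5]
  = 1    [(1/5) = 1]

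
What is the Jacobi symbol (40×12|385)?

0

By multiplicativity, (40·12|385) = (40|385)·(12|385).
First factor (40|385):
Factor out 2: 40 = 2^3·5. Since 385 ≡ 1 (mod 8), (2|385) = +1, and (2|385)^3 = +1. Now have (5|385).
5 ≡ 1 (mod 4), so quadratic reciprocity gives (5|385) = (385|5). Reduce: 385 ≡ 0 (mod 5). Now have (0|5).
The numerator is now 0 with denominator 5 > 1: the symbol is 0.
Second factor (12|385):
Factor out 2: 12 = 2^2·3. Since 385 ≡ 1 (mod 8), (2|385) = +1, and (2|385)^2 = +1. Now have (3|385).
385 ≡ 1 (mod 4), so quadratic reciprocity gives (3|385) = (385|3). Reduce: 385 ≡ 1 (mod 3). Now have (1|3).
(1|3) = 1. Collecting the sign factors: 1.
Product: (0)·(1) = 0.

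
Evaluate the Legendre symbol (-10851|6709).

Pull out -1: (-10851|6709) = (-1|6709)·(10851|6709). Since 6709 ≡ 1 (mod 4), (-1|6709) = +1. Now have (10851|6709).
Reduce the numerator: 10851 ≡ 4142 (mod 6709), so (10851|6709) = (4142|6709).
Factor out 2: 4142 = 2·2071. Since 6709 ≡ 5 (mod 8), (2|6709) = -1. Now have -(2071|6709).
6709 ≡ 1 (mod 4), so quadratic reciprocity gives (2071|6709) = (6709|2071). Reduce: 6709 ≡ 496 (mod 2071). Now have -(496|2071).
Factor out 2: 496 = 2^4·31. Since 2071 ≡ 7 (mod 8), (2|2071) = +1, and (2|2071)^4 = +1. Now have -(31|2071).
Both 31 ≡ 3 and 2071 ≡ 3 (mod 4), so reciprocity gives (31|2071) = -(2071|31). Reduce: 2071 ≡ 25 (mod 31). Now have (25|31).
25 ≡ 1 (mod 4), so quadratic reciprocity gives (25|31) = (31|25). Reduce: 31 ≡ 6 (mod 25). Now have (6|25).
Factor out 2: 6 = 2·3. Since 25 ≡ 1 (mod 8), (2|25) = +1. Now have (3|25).
25 ≡ 1 (mod 4), so quadratic reciprocity gives (3|25) = (25|3). Reduce: 25 ≡ 1 (mod 3). Now have (1|3).
(1|3) = 1. Collecting the sign factors: 1.

1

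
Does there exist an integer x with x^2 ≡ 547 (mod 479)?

(547|479)
  = (68|479)    [547 ≡ 68 mod 479]
  = (17|479)    [479 ≡ 7 mod 8 ⇒ (2|479)^2 = +1]
  = (479|17)    [QR: 17 ≡ 1 mod 4, sign kept]
  = (3|17)    [479 ≡ 3 mod 17]
  = (17|3)    [QR: 17 ≡ 1 mod 4, sign kept]
  = (2|3)    [17 ≡ 2 mod 3]
  = -(1|3)    [3 ≡ 3 mod 8 ⇒ (2|3) = -1]
  = -1    [(1|3) = 1]
The Legendre symbol is -1, so x^2 ≡ 547 (mod 479) has no solution.

no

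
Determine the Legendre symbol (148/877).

Factor out 2: 148 = 2^2·37. Since 877 ≡ 5 (mod 8), (2/877) = -1, and (2/877)^2 = +1. Now have (37/877).
37 ≡ 1 (mod 4), so quadratic reciprocity gives (37/877) = (877/37). Reduce: 877 ≡ 26 (mod 37). Now have (26/37).
Factor out 2: 26 = 2·13. Since 37 ≡ 5 (mod 8), (2/37) = -1. Now have -(13/37).
13 ≡ 1 (mod 4), so quadratic reciprocity gives (13/37) = (37/13). Reduce: 37 ≡ 11 (mod 13). Now have -(11/13).
13 ≡ 1 (mod 4), so quadratic reciprocity gives (11/13) = (13/11). Reduce: 13 ≡ 2 (mod 11). Now have -(2/11).
Factor out 2: 2 = 2. Since 11 ≡ 3 (mod 8), (2/11) = -1. Now have (1/11).
(1/11) = 1. Collecting the sign factors: 1.

1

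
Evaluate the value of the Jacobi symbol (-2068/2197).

1

Pull out -1: (-2068/2197) = (-1/2197)·(2068/2197). Since 2197 ≡ 1 (mod 4), (-1/2197) = +1. Now have (2068/2197).
Factor out 2: 2068 = 2^2·517. Since 2197 ≡ 5 (mod 8), (2/2197) = -1, and (2/2197)^2 = +1. Now have (517/2197).
517 ≡ 1 (mod 4), so quadratic reciprocity gives (517/2197) = (2197/517). Reduce: 2197 ≡ 129 (mod 517). Now have (129/517).
129 ≡ 1 (mod 4), so quadratic reciprocity gives (129/517) = (517/129). Reduce: 517 ≡ 1 (mod 129). Now have (1/129).
(1/129) = 1. Collecting the sign factors: 1.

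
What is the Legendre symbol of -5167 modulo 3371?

-1

(-5167/3371)
  = (1575/3371)    [-5167 ≡ 1575 mod 3371]
  = -(3371/1575)    [QR: both ≡ 3 mod 4, sign flips]
  = -(221/1575)    [3371 ≡ 221 mod 1575]
  = -(1575/221)    [QR: 221 ≡ 1 mod 4, sign kept]
  = -(28/221)    [1575 ≡ 28 mod 221]
  = -(7/221)    [221 ≡ 5 mod 8 ⇒ (2/221)^2 = +1]
  = -(221/7)    [QR: 221 ≡ 1 mod 4, sign kept]
  = -(4/7)    [221 ≡ 4 mod 7]
  = -(1/7)    [7 ≡ 7 mod 8 ⇒ (2/7)^2 = +1]
  = -1    [(1/7) = 1]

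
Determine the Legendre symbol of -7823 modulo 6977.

(-7823/6977)
  = (7823/6977)    [6977 ≡ 1 mod 4 ⇒ (-1/6977) = +1]
  = (846/6977)    [7823 ≡ 846 mod 6977]
  = (423/6977)    [6977 ≡ 1 mod 8 ⇒ (2/6977) = +1]
  = (6977/423)    [QR: 6977 ≡ 1 mod 4, sign kept]
  = (209/423)    [6977 ≡ 209 mod 423]
  = (423/209)    [QR: 209 ≡ 1 mod 4, sign kept]
  = (5/209)    [423 ≡ 5 mod 209]
  = (209/5)    [QR: 5 ≡ 1 mod 4, sign kept]
  = (4/5)    [209 ≡ 4 mod 5]
  = (1/5)    [5 ≡ 5 mod 8 ⇒ (2/5)^2 = +1]
  = 1    [(1/5) = 1]

1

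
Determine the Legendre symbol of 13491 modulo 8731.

-1

(13491|8731)
  = (4760|8731)    [13491 ≡ 4760 mod 8731]
  = -(595|8731)    [8731 ≡ 3 mod 8 ⇒ (2|8731)^3 = -1]
  = (8731|595)    [QR: both ≡ 3 mod 4, sign flips]
  = (401|595)    [8731 ≡ 401 mod 595]
  = (595|401)    [QR: 401 ≡ 1 mod 4, sign kept]
  = (194|401)    [595 ≡ 194 mod 401]
  = (97|401)    [401 ≡ 1 mod 8 ⇒ (2|401) = +1]
  = (401|97)    [QR: 97 ≡ 1 mod 4, sign kept]
  = (13|97)    [401 ≡ 13 mod 97]
  = (97|13)    [QR: 13 ≡ 1 mod 4, sign kept]
  = (6|13)    [97 ≡ 6 mod 13]
  = -(3|13)    [13 ≡ 5 mod 8 ⇒ (2|13) = -1]
  = -(13|3)    [QR: 13 ≡ 1 mod 4, sign kept]
  = -(1|3)    [13 ≡ 1 mod 3]
  = -1    [(1|3) = 1]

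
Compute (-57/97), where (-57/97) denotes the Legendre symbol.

(-57/97)
  = (40/97)    [-57 ≡ 40 mod 97]
  = (5/97)    [97 ≡ 1 mod 8 ⇒ (2/97)^3 = +1]
  = (97/5)    [QR: 5 ≡ 1 mod 4, sign kept]
  = (2/5)    [97 ≡ 2 mod 5]
  = -(1/5)    [5 ≡ 5 mod 8 ⇒ (2/5) = -1]
  = -1    [(1/5) = 1]

-1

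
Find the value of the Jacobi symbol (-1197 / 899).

Reduce the numerator: -1197 ≡ 601 (mod 899), so (-1197 / 899) = (601 / 899).
601 ≡ 1 (mod 4), so quadratic reciprocity gives (601 / 899) = (899 / 601). Reduce: 899 ≡ 298 (mod 601). Now have (298 / 601).
Factor out 2: 298 = 2·149. Since 601 ≡ 1 (mod 8), (2 / 601) = +1. Now have (149 / 601).
149 ≡ 1 (mod 4), so quadratic reciprocity gives (149 / 601) = (601 / 149). Reduce: 601 ≡ 5 (mod 149). Now have (5 / 149).
5 ≡ 1 (mod 4), so quadratic reciprocity gives (5 / 149) = (149 / 5). Reduce: 149 ≡ 4 (mod 5). Now have (4 / 5).
Factor out 2: 4 = 2^2. Since 5 ≡ 5 (mod 8), (2 / 5) = -1, and (2 / 5)^2 = +1. Now have (1 / 5).
(1 / 5) = 1. Collecting the sign factors: 1.

1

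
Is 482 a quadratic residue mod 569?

Factor out 2: 482 = 2·241. Since 569 ≡ 1 (mod 8), (2/569) = +1. Now have (241/569).
241 ≡ 1 (mod 4), so quadratic reciprocity gives (241/569) = (569/241). Reduce: 569 ≡ 87 (mod 241). Now have (87/241).
241 ≡ 1 (mod 4), so quadratic reciprocity gives (87/241) = (241/87). Reduce: 241 ≡ 67 (mod 87). Now have (67/87).
Both 67 ≡ 3 and 87 ≡ 3 (mod 4), so reciprocity gives (67/87) = -(87/67). Reduce: 87 ≡ 20 (mod 67). Now have -(20/67).
Factor out 2: 20 = 2^2·5. Since 67 ≡ 3 (mod 8), (2/67) = -1, and (2/67)^2 = +1. Now have -(5/67).
5 ≡ 1 (mod 4), so quadratic reciprocity gives (5/67) = (67/5). Reduce: 67 ≡ 2 (mod 5). Now have -(2/5).
Factor out 2: 2 = 2. Since 5 ≡ 5 (mod 8), (2/5) = -1. Now have (1/5).
(1/5) = 1. Collecting the sign factors: 1.
The Legendre symbol is 1, so x^2 ≡ 482 (mod 569) has solution.

yes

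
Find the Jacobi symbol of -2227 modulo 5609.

Pull out -1: (-2227/5609) = (-1/5609)·(2227/5609). Since 5609 ≡ 1 (mod 4), (-1/5609) = +1. Now have (2227/5609).
5609 ≡ 1 (mod 4), so quadratic reciprocity gives (2227/5609) = (5609/2227). Reduce: 5609 ≡ 1155 (mod 2227). Now have (1155/2227).
Both 1155 ≡ 3 and 2227 ≡ 3 (mod 4), so reciprocity gives (1155/2227) = -(2227/1155). Reduce: 2227 ≡ 1072 (mod 1155). Now have -(1072/1155).
Factor out 2: 1072 = 2^4·67. Since 1155 ≡ 3 (mod 8), (2/1155) = -1, and (2/1155)^4 = +1. Now have -(67/1155).
Both 67 ≡ 3 and 1155 ≡ 3 (mod 4), so reciprocity gives (67/1155) = -(1155/67). Reduce: 1155 ≡ 16 (mod 67). Now have (16/67).
Factor out 2: 16 = 2^4. Since 67 ≡ 3 (mod 8), (2/67) = -1, and (2/67)^4 = +1. Now have (1/67).
(1/67) = 1. Collecting the sign factors: 1.

1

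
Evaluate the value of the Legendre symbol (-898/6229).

Reduce the numerator: -898 ≡ 5331 (mod 6229), so (-898/6229) = (5331/6229).
6229 ≡ 1 (mod 4), so quadratic reciprocity gives (5331/6229) = (6229/5331). Reduce: 6229 ≡ 898 (mod 5331). Now have (898/5331).
Factor out 2: 898 = 2·449. Since 5331 ≡ 3 (mod 8), (2/5331) = -1. Now have -(449/5331).
449 ≡ 1 (mod 4), so quadratic reciprocity gives (449/5331) = (5331/449). Reduce: 5331 ≡ 392 (mod 449). Now have -(392/449).
Factor out 2: 392 = 2^3·49. Since 449 ≡ 1 (mod 8), (2/449) = +1, and (2/449)^3 = +1. Now have -(49/449).
49 ≡ 1 (mod 4), so quadratic reciprocity gives (49/449) = (449/49). Reduce: 449 ≡ 8 (mod 49). Now have -(8/49).
Factor out 2: 8 = 2^3. Since 49 ≡ 1 (mod 8), (2/49) = +1, and (2/49)^3 = +1. Now have -(1/49).
(1/49) = 1. Collecting the sign factors: -1.

-1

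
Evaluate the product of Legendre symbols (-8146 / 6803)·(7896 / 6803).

By multiplicativity, (-8146·7896 / 6803) = (-8146 / 6803)·(7896 / 6803).
First factor (-8146 / 6803):
Reduce the numerator: -8146 ≡ 5460 (mod 6803), so (-8146 / 6803) = (5460 / 6803).
Factor out 2: 5460 = 2^2·1365. Since 6803 ≡ 3 (mod 8), (2 / 6803) = -1, and (2 / 6803)^2 = +1. Now have (1365 / 6803).
1365 ≡ 1 (mod 4), so quadratic reciprocity gives (1365 / 6803) = (6803 / 1365). Reduce: 6803 ≡ 1343 (mod 1365). Now have (1343 / 1365).
1365 ≡ 1 (mod 4), so quadratic reciprocity gives (1343 / 1365) = (1365 / 1343). Reduce: 1365 ≡ 22 (mod 1343). Now have (22 / 1343).
Factor out 2: 22 = 2·11. Since 1343 ≡ 7 (mod 8), (2 / 1343) = +1. Now have (11 / 1343).
Both 11 ≡ 3 and 1343 ≡ 3 (mod 4), so reciprocity gives (11 / 1343) = -(1343 / 11). Reduce: 1343 ≡ 1 (mod 11). Now have -(1 / 11).
(1 / 11) = 1. Collecting the sign factors: -1.
Second factor (7896 / 6803):
Reduce the numerator: 7896 ≡ 1093 (mod 6803), so (7896 / 6803) = (1093 / 6803).
1093 ≡ 1 (mod 4), so quadratic reciprocity gives (1093 / 6803) = (6803 / 1093). Reduce: 6803 ≡ 245 (mod 1093). Now have (245 / 1093).
245 ≡ 1 (mod 4), so quadratic reciprocity gives (245 / 1093) = (1093 / 245). Reduce: 1093 ≡ 113 (mod 245). Now have (113 / 245).
113 ≡ 1 (mod 4), so quadratic reciprocity gives (113 / 245) = (245 / 113). Reduce: 245 ≡ 19 (mod 113). Now have (19 / 113).
113 ≡ 1 (mod 4), so quadratic reciprocity gives (19 / 113) = (113 / 19). Reduce: 113 ≡ 18 (mod 19). Now have (18 / 19).
Factor out 2: 18 = 2·9. Since 19 ≡ 3 (mod 8), (2 / 19) = -1. Now have -(9 / 19).
9 ≡ 1 (mod 4), so quadratic reciprocity gives (9 / 19) = (19 / 9). Reduce: 19 ≡ 1 (mod 9). Now have -(1 / 9).
(1 / 9) = 1. Collecting the sign factors: -1.
Product: (-1)·(-1) = 1.

1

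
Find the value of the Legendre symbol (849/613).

-1

Reduce the numerator: 849 ≡ 236 (mod 613), so (849/613) = (236/613).
Factor out 2: 236 = 2^2·59. Since 613 ≡ 5 (mod 8), (2/613) = -1, and (2/613)^2 = +1. Now have (59/613).
613 ≡ 1 (mod 4), so quadratic reciprocity gives (59/613) = (613/59). Reduce: 613 ≡ 23 (mod 59). Now have (23/59).
Both 23 ≡ 3 and 59 ≡ 3 (mod 4), so reciprocity gives (23/59) = -(59/23). Reduce: 59 ≡ 13 (mod 23). Now have -(13/23).
13 ≡ 1 (mod 4), so quadratic reciprocity gives (13/23) = (23/13). Reduce: 23 ≡ 10 (mod 13). Now have -(10/13).
Factor out 2: 10 = 2·5. Since 13 ≡ 5 (mod 8), (2/13) = -1. Now have (5/13).
5 ≡ 1 (mod 4), so quadratic reciprocity gives (5/13) = (13/5). Reduce: 13 ≡ 3 (mod 5). Now have (3/5).
5 ≡ 1 (mod 4), so quadratic reciprocity gives (3/5) = (5/3). Reduce: 5 ≡ 2 (mod 3). Now have (2/3).
Factor out 2: 2 = 2. Since 3 ≡ 3 (mod 8), (2/3) = -1. Now have -(1/3).
(1/3) = 1. Collecting the sign factors: -1.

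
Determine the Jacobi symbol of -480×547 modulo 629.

1

By multiplicativity, (-480·547 / 629) = (-480 / 629)·(547 / 629).
First factor (-480 / 629):
(-480 / 629)
  = (149 / 629)    [-480 ≡ 149 mod 629]
  = (629 / 149)    [QR: 149 ≡ 1 mod 4, sign kept]
  = (33 / 149)    [629 ≡ 33 mod 149]
  = (149 / 33)    [QR: 33 ≡ 1 mod 4, sign kept]
  = (17 / 33)    [149 ≡ 17 mod 33]
  = (33 / 17)    [QR: 17 ≡ 1 mod 4, sign kept]
  = (16 / 17)    [33 ≡ 16 mod 17]
  = (1 / 17)    [17 ≡ 1 mod 8 ⇒ (2 / 17)^4 = +1]
  = 1    [(1 / 17) = 1]
Second factor (547 / 629):
(547 / 629)
  = (629 / 547)    [QR: 629 ≡ 1 mod 4, sign kept]
  = (82 / 547)    [629 ≡ 82 mod 547]
  = -(41 / 547)    [547 ≡ 3 mod 8 ⇒ (2 / 547) = -1]
  = -(547 / 41)    [QR: 41 ≡ 1 mod 4, sign kept]
  = -(14 / 41)    [547 ≡ 14 mod 41]
  = -(7 / 41)    [41 ≡ 1 mod 8 ⇒ (2 / 41) = +1]
  = -(41 / 7)    [QR: 41 ≡ 1 mod 4, sign kept]
  = -(6 / 7)    [41 ≡ 6 mod 7]
  = -(3 / 7)    [7 ≡ 7 mod 8 ⇒ (2 / 7) = +1]
  = (7 / 3)    [QR: both ≡ 3 mod 4, sign flips]
  = (1 / 3)    [7 ≡ 1 mod 3]
  = 1    [(1 / 3) = 1]
Product: (1)·(1) = 1.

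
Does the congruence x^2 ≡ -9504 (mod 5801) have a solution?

no

Reduce the numerator: -9504 ≡ 2098 (mod 5801), so (-9504/5801) = (2098/5801).
Factor out 2: 2098 = 2·1049. Since 5801 ≡ 1 (mod 8), (2/5801) = +1. Now have (1049/5801).
1049 ≡ 1 (mod 4), so quadratic reciprocity gives (1049/5801) = (5801/1049). Reduce: 5801 ≡ 556 (mod 1049). Now have (556/1049).
Factor out 2: 556 = 2^2·139. Since 1049 ≡ 1 (mod 8), (2/1049) = +1, and (2/1049)^2 = +1. Now have (139/1049).
1049 ≡ 1 (mod 4), so quadratic reciprocity gives (139/1049) = (1049/139). Reduce: 1049 ≡ 76 (mod 139). Now have (76/139).
Factor out 2: 76 = 2^2·19. Since 139 ≡ 3 (mod 8), (2/139) = -1, and (2/139)^2 = +1. Now have (19/139).
Both 19 ≡ 3 and 139 ≡ 3 (mod 4), so reciprocity gives (19/139) = -(139/19). Reduce: 139 ≡ 6 (mod 19). Now have -(6/19).
Factor out 2: 6 = 2·3. Since 19 ≡ 3 (mod 8), (2/19) = -1. Now have (3/19).
Both 3 ≡ 3 and 19 ≡ 3 (mod 4), so reciprocity gives (3/19) = -(19/3). Reduce: 19 ≡ 1 (mod 3). Now have -(1/3).
(1/3) = 1. Collecting the sign factors: -1.
(-9504/5801) = -1, and 5801 is prime, so -9504 is not a quadratic residue mod 5801.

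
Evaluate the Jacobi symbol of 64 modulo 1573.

1

(64 / 1573)
  = (1 / 1573)    [1573 ≡ 5 mod 8 ⇒ (2 / 1573)^6 = +1]
  = 1    [(1 / 1573) = 1]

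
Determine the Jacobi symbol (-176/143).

Pull out -1: (-176/143) = (-1/143)·(176/143). Since 143 ≡ 3 (mod 4), (-1/143) = -1. Now have -(176/143).
Reduce the numerator: 176 ≡ 33 (mod 143), so (176/143) = (33/143).
33 ≡ 1 (mod 4), so quadratic reciprocity gives (33/143) = (143/33). Reduce: 143 ≡ 11 (mod 33). Now have -(11/33).
33 ≡ 1 (mod 4), so quadratic reciprocity gives (11/33) = (33/11). Reduce: 33 ≡ 0 (mod 11). Now have -(0/11).
The numerator is now 0 with denominator 11 > 1: the symbol is 0.

0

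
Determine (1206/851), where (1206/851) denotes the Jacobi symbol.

(1206/851)
  = (355/851)    [1206 ≡ 355 mod 851]
  = -(851/355)    [QR: both ≡ 3 mod 4, sign flips]
  = -(141/355)    [851 ≡ 141 mod 355]
  = -(355/141)    [QR: 141 ≡ 1 mod 4, sign kept]
  = -(73/141)    [355 ≡ 73 mod 141]
  = -(141/73)    [QR: 73 ≡ 1 mod 4, sign kept]
  = -(68/73)    [141 ≡ 68 mod 73]
  = -(17/73)    [73 ≡ 1 mod 8 ⇒ (2/73)^2 = +1]
  = -(73/17)    [QR: 17 ≡ 1 mod 4, sign kept]
  = -(5/17)    [73 ≡ 5 mod 17]
  = -(17/5)    [QR: 5 ≡ 1 mod 4, sign kept]
  = -(2/5)    [17 ≡ 2 mod 5]
  = (1/5)    [5 ≡ 5 mod 8 ⇒ (2/5) = -1]
  = 1    [(1/5) = 1]

1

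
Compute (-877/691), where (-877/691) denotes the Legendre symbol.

(-877/691)
  = (505/691)    [-877 ≡ 505 mod 691]
  = (691/505)    [QR: 505 ≡ 1 mod 4, sign kept]
  = (186/505)    [691 ≡ 186 mod 505]
  = (93/505)    [505 ≡ 1 mod 8 ⇒ (2/505) = +1]
  = (505/93)    [QR: 93 ≡ 1 mod 4, sign kept]
  = (40/93)    [505 ≡ 40 mod 93]
  = -(5/93)    [93 ≡ 5 mod 8 ⇒ (2/93)^3 = -1]
  = -(93/5)    [QR: 5 ≡ 1 mod 4, sign kept]
  = -(3/5)    [93 ≡ 3 mod 5]
  = -(5/3)    [QR: 5 ≡ 1 mod 4, sign kept]
  = -(2/3)    [5 ≡ 2 mod 3]
  = (1/3)    [3 ≡ 3 mod 8 ⇒ (2/3) = -1]
  = 1    [(1/3) = 1]

1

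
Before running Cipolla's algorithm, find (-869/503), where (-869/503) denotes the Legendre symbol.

-1

Pull out -1: (-869/503) = (-1/503)·(869/503). Since 503 ≡ 3 (mod 4), (-1/503) = -1. Now have -(869/503).
Reduce the numerator: 869 ≡ 366 (mod 503), so (869/503) = (366/503).
Factor out 2: 366 = 2·183. Since 503 ≡ 7 (mod 8), (2/503) = +1. Now have -(183/503).
Both 183 ≡ 3 and 503 ≡ 3 (mod 4), so reciprocity gives (183/503) = -(503/183). Reduce: 503 ≡ 137 (mod 183). Now have (137/183).
137 ≡ 1 (mod 4), so quadratic reciprocity gives (137/183) = (183/137). Reduce: 183 ≡ 46 (mod 137). Now have (46/137).
Factor out 2: 46 = 2·23. Since 137 ≡ 1 (mod 8), (2/137) = +1. Now have (23/137).
137 ≡ 1 (mod 4), so quadratic reciprocity gives (23/137) = (137/23). Reduce: 137 ≡ 22 (mod 23). Now have (22/23).
Factor out 2: 22 = 2·11. Since 23 ≡ 7 (mod 8), (2/23) = +1. Now have (11/23).
Both 11 ≡ 3 and 23 ≡ 3 (mod 4), so reciprocity gives (11/23) = -(23/11). Reduce: 23 ≡ 1 (mod 11). Now have -(1/11).
(1/11) = 1. Collecting the sign factors: -1.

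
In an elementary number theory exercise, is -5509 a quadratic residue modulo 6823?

(-5509/6823)
  = -(5509/6823)    [6823 ≡ 3 mod 4 ⇒ (-1/6823) = -1]
  = -(6823/5509)    [QR: 5509 ≡ 1 mod 4, sign kept]
  = -(1314/5509)    [6823 ≡ 1314 mod 5509]
  = (657/5509)    [5509 ≡ 5 mod 8 ⇒ (2/5509) = -1]
  = (5509/657)    [QR: 657 ≡ 1 mod 4, sign kept]
  = (253/657)    [5509 ≡ 253 mod 657]
  = (657/253)    [QR: 253 ≡ 1 mod 4, sign kept]
  = (151/253)    [657 ≡ 151 mod 253]
  = (253/151)    [QR: 253 ≡ 1 mod 4, sign kept]
  = (102/151)    [253 ≡ 102 mod 151]
  = (51/151)    [151 ≡ 7 mod 8 ⇒ (2/151) = +1]
  = -(151/51)    [QR: both ≡ 3 mod 4, sign flips]
  = -(49/51)    [151 ≡ 49 mod 51]
  = -(51/49)    [QR: 49 ≡ 1 mod 4, sign kept]
  = -(2/49)    [51 ≡ 2 mod 49]
  = -(1/49)    [49 ≡ 1 mod 8 ⇒ (2/49) = +1]
  = -1    [(1/49) = 1]
(-5509/6823) = -1, and 6823 is prime, so -5509 is not a quadratic residue mod 6823.

no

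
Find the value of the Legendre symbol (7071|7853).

7853 ≡ 1 (mod 4), so quadratic reciprocity gives (7071|7853) = (7853|7071). Reduce: 7853 ≡ 782 (mod 7071). Now have (782|7071).
Factor out 2: 782 = 2·391. Since 7071 ≡ 7 (mod 8), (2|7071) = +1. Now have (391|7071).
Both 391 ≡ 3 and 7071 ≡ 3 (mod 4), so reciprocity gives (391|7071) = -(7071|391). Reduce: 7071 ≡ 33 (mod 391). Now have -(33|391).
33 ≡ 1 (mod 4), so quadratic reciprocity gives (33|391) = (391|33). Reduce: 391 ≡ 28 (mod 33). Now have -(28|33).
Factor out 2: 28 = 2^2·7. Since 33 ≡ 1 (mod 8), (2|33) = +1, and (2|33)^2 = +1. Now have -(7|33).
33 ≡ 1 (mod 4), so quadratic reciprocity gives (7|33) = (33|7). Reduce: 33 ≡ 5 (mod 7). Now have -(5|7).
5 ≡ 1 (mod 4), so quadratic reciprocity gives (5|7) = (7|5). Reduce: 7 ≡ 2 (mod 5). Now have -(2|5).
Factor out 2: 2 = 2. Since 5 ≡ 5 (mod 8), (2|5) = -1. Now have (1|5).
(1|5) = 1. Collecting the sign factors: 1.

1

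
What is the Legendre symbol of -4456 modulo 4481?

(-4456/4481)
  = (25/4481)    [-4456 ≡ 25 mod 4481]
  = (4481/25)    [QR: 25 ≡ 1 mod 4, sign kept]
  = (6/25)    [4481 ≡ 6 mod 25]
  = (3/25)    [25 ≡ 1 mod 8 ⇒ (2/25) = +1]
  = (25/3)    [QR: 25 ≡ 1 mod 4, sign kept]
  = (1/3)    [25 ≡ 1 mod 3]
  = 1    [(1/3) = 1]

1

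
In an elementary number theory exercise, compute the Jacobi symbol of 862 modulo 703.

1

(862 / 703)
  = (159 / 703)    [862 ≡ 159 mod 703]
  = -(703 / 159)    [QR: both ≡ 3 mod 4, sign flips]
  = -(67 / 159)    [703 ≡ 67 mod 159]
  = (159 / 67)    [QR: both ≡ 3 mod 4, sign flips]
  = (25 / 67)    [159 ≡ 25 mod 67]
  = (67 / 25)    [QR: 25 ≡ 1 mod 4, sign kept]
  = (17 / 25)    [67 ≡ 17 mod 25]
  = (25 / 17)    [QR: 17 ≡ 1 mod 4, sign kept]
  = (8 / 17)    [25 ≡ 8 mod 17]
  = (1 / 17)    [17 ≡ 1 mod 8 ⇒ (2 / 17)^3 = +1]
  = 1    [(1 / 17) = 1]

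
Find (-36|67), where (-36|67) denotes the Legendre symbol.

(-36|67)
  = (31|67)    [-36 ≡ 31 mod 67]
  = -(67|31)    [QR: both ≡ 3 mod 4, sign flips]
  = -(5|31)    [67 ≡ 5 mod 31]
  = -(31|5)    [QR: 5 ≡ 1 mod 4, sign kept]
  = -(1|5)    [31 ≡ 1 mod 5]
  = -1    [(1|5) = 1]

-1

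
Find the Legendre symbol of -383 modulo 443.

Reduce the numerator: -383 ≡ 60 (mod 443), so (-383/443) = (60/443).
Factor out 2: 60 = 2^2·15. Since 443 ≡ 3 (mod 8), (2/443) = -1, and (2/443)^2 = +1. Now have (15/443).
Both 15 ≡ 3 and 443 ≡ 3 (mod 4), so reciprocity gives (15/443) = -(443/15). Reduce: 443 ≡ 8 (mod 15). Now have -(8/15).
Factor out 2: 8 = 2^3. Since 15 ≡ 7 (mod 8), (2/15) = +1, and (2/15)^3 = +1. Now have -(1/15).
(1/15) = 1. Collecting the sign factors: -1.

-1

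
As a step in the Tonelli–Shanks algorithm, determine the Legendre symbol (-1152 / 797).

(-1152 / 797)
  = (1152 / 797)    [797 ≡ 1 mod 4 ⇒ (-1 / 797) = +1]
  = (355 / 797)    [1152 ≡ 355 mod 797]
  = (797 / 355)    [QR: 797 ≡ 1 mod 4, sign kept]
  = (87 / 355)    [797 ≡ 87 mod 355]
  = -(355 / 87)    [QR: both ≡ 3 mod 4, sign flips]
  = -(7 / 87)    [355 ≡ 7 mod 87]
  = (87 / 7)    [QR: both ≡ 3 mod 4, sign flips]
  = (3 / 7)    [87 ≡ 3 mod 7]
  = -(7 / 3)    [QR: both ≡ 3 mod 4, sign flips]
  = -(1 / 3)    [7 ≡ 1 mod 3]
  = -1    [(1 / 3) = 1]

-1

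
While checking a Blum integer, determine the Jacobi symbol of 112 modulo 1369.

1

Factor out 2: 112 = 2^4·7. Since 1369 ≡ 1 (mod 8), (2|1369) = +1, and (2|1369)^4 = +1. Now have (7|1369).
1369 ≡ 1 (mod 4), so quadratic reciprocity gives (7|1369) = (1369|7). Reduce: 1369 ≡ 4 (mod 7). Now have (4|7).
Factor out 2: 4 = 2^2. Since 7 ≡ 7 (mod 8), (2|7) = +1, and (2|7)^2 = +1. Now have (1|7).
(1|7) = 1. Collecting the sign factors: 1.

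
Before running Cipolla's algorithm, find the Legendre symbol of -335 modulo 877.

-1

Reduce the numerator: -335 ≡ 542 (mod 877), so (-335 / 877) = (542 / 877).
Factor out 2: 542 = 2·271. Since 877 ≡ 5 (mod 8), (2 / 877) = -1. Now have -(271 / 877).
877 ≡ 1 (mod 4), so quadratic reciprocity gives (271 / 877) = (877 / 271). Reduce: 877 ≡ 64 (mod 271). Now have -(64 / 271).
Factor out 2: 64 = 2^6. Since 271 ≡ 7 (mod 8), (2 / 271) = +1, and (2 / 271)^6 = +1. Now have -(1 / 271).
(1 / 271) = 1. Collecting the sign factors: -1.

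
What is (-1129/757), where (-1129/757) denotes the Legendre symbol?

-1

Reduce the numerator: -1129 ≡ 385 (mod 757), so (-1129/757) = (385/757).
385 ≡ 1 (mod 4), so quadratic reciprocity gives (385/757) = (757/385). Reduce: 757 ≡ 372 (mod 385). Now have (372/385).
Factor out 2: 372 = 2^2·93. Since 385 ≡ 1 (mod 8), (2/385) = +1, and (2/385)^2 = +1. Now have (93/385).
93 ≡ 1 (mod 4), so quadratic reciprocity gives (93/385) = (385/93). Reduce: 385 ≡ 13 (mod 93). Now have (13/93).
13 ≡ 1 (mod 4), so quadratic reciprocity gives (13/93) = (93/13). Reduce: 93 ≡ 2 (mod 13). Now have (2/13).
Factor out 2: 2 = 2. Since 13 ≡ 5 (mod 8), (2/13) = -1. Now have -(1/13).
(1/13) = 1. Collecting the sign factors: -1.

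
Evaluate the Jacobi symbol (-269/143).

(-269/143)
  = (17/143)    [-269 ≡ 17 mod 143]
  = (143/17)    [QR: 17 ≡ 1 mod 4, sign kept]
  = (7/17)    [143 ≡ 7 mod 17]
  = (17/7)    [QR: 17 ≡ 1 mod 4, sign kept]
  = (3/7)    [17 ≡ 3 mod 7]
  = -(7/3)    [QR: both ≡ 3 mod 4, sign flips]
  = -(1/3)    [7 ≡ 1 mod 3]
  = -1    [(1/3) = 1]

-1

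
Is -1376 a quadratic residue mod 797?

Reduce the numerator: -1376 ≡ 218 (mod 797), so (-1376/797) = (218/797).
Factor out 2: 218 = 2·109. Since 797 ≡ 5 (mod 8), (2/797) = -1. Now have -(109/797).
109 ≡ 1 (mod 4), so quadratic reciprocity gives (109/797) = (797/109). Reduce: 797 ≡ 34 (mod 109). Now have -(34/109).
Factor out 2: 34 = 2·17. Since 109 ≡ 5 (mod 8), (2/109) = -1. Now have (17/109).
17 ≡ 1 (mod 4), so quadratic reciprocity gives (17/109) = (109/17). Reduce: 109 ≡ 7 (mod 17). Now have (7/17).
17 ≡ 1 (mod 4), so quadratic reciprocity gives (7/17) = (17/7). Reduce: 17 ≡ 3 (mod 7). Now have (3/7).
Both 3 ≡ 3 and 7 ≡ 3 (mod 4), so reciprocity gives (3/7) = -(7/3). Reduce: 7 ≡ 1 (mod 3). Now have -(1/3).
(1/3) = 1. Collecting the sign factors: -1.
The Legendre symbol is -1, so x^2 ≡ -1376 (mod 797) has no solution.

no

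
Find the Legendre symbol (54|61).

Factor out 2: 54 = 2·27. Since 61 ≡ 5 (mod 8), (2|61) = -1. Now have -(27|61).
61 ≡ 1 (mod 4), so quadratic reciprocity gives (27|61) = (61|27). Reduce: 61 ≡ 7 (mod 27). Now have -(7|27).
Both 7 ≡ 3 and 27 ≡ 3 (mod 4), so reciprocity gives (7|27) = -(27|7). Reduce: 27 ≡ 6 (mod 7). Now have (6|7).
Factor out 2: 6 = 2·3. Since 7 ≡ 7 (mod 8), (2|7) = +1. Now have (3|7).
Both 3 ≡ 3 and 7 ≡ 3 (mod 4), so reciprocity gives (3|7) = -(7|3). Reduce: 7 ≡ 1 (mod 3). Now have -(1|3).
(1|3) = 1. Collecting the sign factors: -1.

-1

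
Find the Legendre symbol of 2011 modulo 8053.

(2011 / 8053)
  = (8053 / 2011)    [QR: 8053 ≡ 1 mod 4, sign kept]
  = (9 / 2011)    [8053 ≡ 9 mod 2011]
  = (2011 / 9)    [QR: 9 ≡ 1 mod 4, sign kept]
  = (4 / 9)    [2011 ≡ 4 mod 9]
  = (1 / 9)    [9 ≡ 1 mod 8 ⇒ (2 / 9)^2 = +1]
  = 1    [(1 / 9) = 1]

1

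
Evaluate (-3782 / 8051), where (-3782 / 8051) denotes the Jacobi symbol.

Reduce the numerator: -3782 ≡ 4269 (mod 8051), so (-3782 / 8051) = (4269 / 8051).
4269 ≡ 1 (mod 4), so quadratic reciprocity gives (4269 / 8051) = (8051 / 4269). Reduce: 8051 ≡ 3782 (mod 4269). Now have (3782 / 4269).
Factor out 2: 3782 = 2·1891. Since 4269 ≡ 5 (mod 8), (2 / 4269) = -1. Now have -(1891 / 4269).
4269 ≡ 1 (mod 4), so quadratic reciprocity gives (1891 / 4269) = (4269 / 1891). Reduce: 4269 ≡ 487 (mod 1891). Now have -(487 / 1891).
Both 487 ≡ 3 and 1891 ≡ 3 (mod 4), so reciprocity gives (487 / 1891) = -(1891 / 487). Reduce: 1891 ≡ 430 (mod 487). Now have (430 / 487).
Factor out 2: 430 = 2·215. Since 487 ≡ 7 (mod 8), (2 / 487) = +1. Now have (215 / 487).
Both 215 ≡ 3 and 487 ≡ 3 (mod 4), so reciprocity gives (215 / 487) = -(487 / 215). Reduce: 487 ≡ 57 (mod 215). Now have -(57 / 215).
57 ≡ 1 (mod 4), so quadratic reciprocity gives (57 / 215) = (215 / 57). Reduce: 215 ≡ 44 (mod 57). Now have -(44 / 57).
Factor out 2: 44 = 2^2·11. Since 57 ≡ 1 (mod 8), (2 / 57) = +1, and (2 / 57)^2 = +1. Now have -(11 / 57).
57 ≡ 1 (mod 4), so quadratic reciprocity gives (11 / 57) = (57 / 11). Reduce: 57 ≡ 2 (mod 11). Now have -(2 / 11).
Factor out 2: 2 = 2. Since 11 ≡ 3 (mod 8), (2 / 11) = -1. Now have (1 / 11).
(1 / 11) = 1. Collecting the sign factors: 1.

1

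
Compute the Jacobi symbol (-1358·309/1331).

-1

By multiplicativity, (-1358·309/1331) = (-1358/1331)·(309/1331).
First factor (-1358/1331):
(-1358/1331)
  = (1304/1331)    [-1358 ≡ 1304 mod 1331]
  = -(163/1331)    [1331 ≡ 3 mod 8 ⇒ (2/1331)^3 = -1]
  = (1331/163)    [QR: both ≡ 3 mod 4, sign flips]
  = (27/163)    [1331 ≡ 27 mod 163]
  = -(163/27)    [QR: both ≡ 3 mod 4, sign flips]
  = -(1/27)    [163 ≡ 1 mod 27]
  = -1    [(1/27) = 1]
Second factor (309/1331):
(309/1331)
  = (1331/309)    [QR: 309 ≡ 1 mod 4, sign kept]
  = (95/309)    [1331 ≡ 95 mod 309]
  = (309/95)    [QR: 309 ≡ 1 mod 4, sign kept]
  = (24/95)    [309 ≡ 24 mod 95]
  = (3/95)    [95 ≡ 7 mod 8 ⇒ (2/95)^3 = +1]
  = -(95/3)    [QR: both ≡ 3 mod 4, sign flips]
  = -(2/3)    [95 ≡ 2 mod 3]
  = (1/3)    [3 ≡ 3 mod 8 ⇒ (2/3) = -1]
  = 1    [(1/3) = 1]
Product: (-1)·(1) = -1.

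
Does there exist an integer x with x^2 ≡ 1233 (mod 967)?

yes

(1233|967)
  = (266|967)    [1233 ≡ 266 mod 967]
  = (133|967)    [967 ≡ 7 mod 8 ⇒ (2|967) = +1]
  = (967|133)    [QR: 133 ≡ 1 mod 4, sign kept]
  = (36|133)    [967 ≡ 36 mod 133]
  = (9|133)    [133 ≡ 5 mod 8 ⇒ (2|133)^2 = +1]
  = (133|9)    [QR: 9 ≡ 1 mod 4, sign kept]
  = (7|9)    [133 ≡ 7 mod 9]
  = (9|7)    [QR: 9 ≡ 1 mod 4, sign kept]
  = (2|7)    [9 ≡ 2 mod 7]
  = (1|7)    [7 ≡ 7 mod 8 ⇒ (2|7) = +1]
  = 1    [(1|7) = 1]
The Legendre symbol is 1, so x^2 ≡ 1233 (mod 967) has solution.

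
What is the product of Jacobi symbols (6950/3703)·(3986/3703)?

1

By multiplicativity, (6950·3986/3703) = (6950/3703)·(3986/3703).
First factor (6950/3703):
Reduce the numerator: 6950 ≡ 3247 (mod 3703), so (6950/3703) = (3247/3703).
Both 3247 ≡ 3 and 3703 ≡ 3 (mod 4), so reciprocity gives (3247/3703) = -(3703/3247). Reduce: 3703 ≡ 456 (mod 3247). Now have -(456/3247).
Factor out 2: 456 = 2^3·57. Since 3247 ≡ 7 (mod 8), (2/3247) = +1, and (2/3247)^3 = +1. Now have -(57/3247).
57 ≡ 1 (mod 4), so quadratic reciprocity gives (57/3247) = (3247/57). Reduce: 3247 ≡ 55 (mod 57). Now have -(55/57).
57 ≡ 1 (mod 4), so quadratic reciprocity gives (55/57) = (57/55). Reduce: 57 ≡ 2 (mod 55). Now have -(2/55).
Factor out 2: 2 = 2. Since 55 ≡ 7 (mod 8), (2/55) = +1. Now have -(1/55).
(1/55) = 1. Collecting the sign factors: -1.
Second factor (3986/3703):
Reduce the numerator: 3986 ≡ 283 (mod 3703), so (3986/3703) = (283/3703).
Both 283 ≡ 3 and 3703 ≡ 3 (mod 4), so reciprocity gives (283/3703) = -(3703/283). Reduce: 3703 ≡ 24 (mod 283). Now have -(24/283).
Factor out 2: 24 = 2^3·3. Since 283 ≡ 3 (mod 8), (2/283) = -1, and (2/283)^3 = -1. Now have (3/283).
Both 3 ≡ 3 and 283 ≡ 3 (mod 4), so reciprocity gives (3/283) = -(283/3). Reduce: 283 ≡ 1 (mod 3). Now have -(1/3).
(1/3) = 1. Collecting the sign factors: -1.
Product: (-1)·(-1) = 1.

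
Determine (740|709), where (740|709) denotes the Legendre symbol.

-1

(740|709)
  = (31|709)    [740 ≡ 31 mod 709]
  = (709|31)    [QR: 709 ≡ 1 mod 4, sign kept]
  = (27|31)    [709 ≡ 27 mod 31]
  = -(31|27)    [QR: both ≡ 3 mod 4, sign flips]
  = -(4|27)    [31 ≡ 4 mod 27]
  = -(1|27)    [27 ≡ 3 mod 8 ⇒ (2|27)^2 = +1]
  = -1    [(1|27) = 1]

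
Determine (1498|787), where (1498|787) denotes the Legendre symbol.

(1498|787)
  = (711|787)    [1498 ≡ 711 mod 787]
  = -(787|711)    [QR: both ≡ 3 mod 4, sign flips]
  = -(76|711)    [787 ≡ 76 mod 711]
  = -(19|711)    [711 ≡ 7 mod 8 ⇒ (2|711)^2 = +1]
  = (711|19)    [QR: both ≡ 3 mod 4, sign flips]
  = (8|19)    [711 ≡ 8 mod 19]
  = -(1|19)    [19 ≡ 3 mod 8 ⇒ (2|19)^3 = -1]
  = -1    [(1|19) = 1]

-1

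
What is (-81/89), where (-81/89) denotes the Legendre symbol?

1

(-81/89)
  = (8/89)    [-81 ≡ 8 mod 89]
  = (1/89)    [89 ≡ 1 mod 8 ⇒ (2/89)^3 = +1]
  = 1    [(1/89) = 1]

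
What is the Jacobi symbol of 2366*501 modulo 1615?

By multiplicativity, (2366·501/1615) = (2366/1615)·(501/1615).
First factor (2366/1615):
(2366/1615)
  = (751/1615)    [2366 ≡ 751 mod 1615]
  = -(1615/751)    [QR: both ≡ 3 mod 4, sign flips]
  = -(113/751)    [1615 ≡ 113 mod 751]
  = -(751/113)    [QR: 113 ≡ 1 mod 4, sign kept]
  = -(73/113)    [751 ≡ 73 mod 113]
  = -(113/73)    [QR: 73 ≡ 1 mod 4, sign kept]
  = -(40/73)    [113 ≡ 40 mod 73]
  = -(5/73)    [73 ≡ 1 mod 8 ⇒ (2/73)^3 = +1]
  = -(73/5)    [QR: 5 ≡ 1 mod 4, sign kept]
  = -(3/5)    [73 ≡ 3 mod 5]
  = -(5/3)    [QR: 5 ≡ 1 mod 4, sign kept]
  = -(2/3)    [5 ≡ 2 mod 3]
  = (1/3)    [3 ≡ 3 mod 8 ⇒ (2/3) = -1]
  = 1    [(1/3) = 1]
Second factor (501/1615):
(501/1615)
  = (1615/501)    [QR: 501 ≡ 1 mod 4, sign kept]
  = (112/501)    [1615 ≡ 112 mod 501]
  = (7/501)    [501 ≡ 5 mod 8 ⇒ (2/501)^4 = +1]
  = (501/7)    [QR: 501 ≡ 1 mod 4, sign kept]
  = (4/7)    [501 ≡ 4 mod 7]
  = (1/7)    [7 ≡ 7 mod 8 ⇒ (2/7)^2 = +1]
  = 1    [(1/7) = 1]
Product: (1)·(1) = 1.

1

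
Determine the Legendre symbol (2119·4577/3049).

By multiplicativity, (2119·4577/3049) = (2119/3049)·(4577/3049).
First factor (2119/3049):
3049 ≡ 1 (mod 4), so quadratic reciprocity gives (2119/3049) = (3049/2119). Reduce: 3049 ≡ 930 (mod 2119). Now have (930/2119).
Factor out 2: 930 = 2·465. Since 2119 ≡ 7 (mod 8), (2/2119) = +1. Now have (465/2119).
465 ≡ 1 (mod 4), so quadratic reciprocity gives (465/2119) = (2119/465). Reduce: 2119 ≡ 259 (mod 465). Now have (259/465).
465 ≡ 1 (mod 4), so quadratic reciprocity gives (259/465) = (465/259). Reduce: 465 ≡ 206 (mod 259). Now have (206/259).
Factor out 2: 206 = 2·103. Since 259 ≡ 3 (mod 8), (2/259) = -1. Now have -(103/259).
Both 103 ≡ 3 and 259 ≡ 3 (mod 4), so reciprocity gives (103/259) = -(259/103). Reduce: 259 ≡ 53 (mod 103). Now have (53/103).
53 ≡ 1 (mod 4), so quadratic reciprocity gives (53/103) = (103/53). Reduce: 103 ≡ 50 (mod 53). Now have (50/53).
Factor out 2: 50 = 2·25. Since 53 ≡ 5 (mod 8), (2/53) = -1. Now have -(25/53).
25 ≡ 1 (mod 4), so quadratic reciprocity gives (25/53) = (53/25). Reduce: 53 ≡ 3 (mod 25). Now have -(3/25).
25 ≡ 1 (mod 4), so quadratic reciprocity gives (3/25) = (25/3). Reduce: 25 ≡ 1 (mod 3). Now have -(1/3).
(1/3) = 1. Collecting the sign factors: -1.
Second factor (4577/3049):
Reduce the numerator: 4577 ≡ 1528 (mod 3049), so (4577/3049) = (1528/3049).
Factor out 2: 1528 = 2^3·191. Since 3049 ≡ 1 (mod 8), (2/3049) = +1, and (2/3049)^3 = +1. Now have (191/3049).
3049 ≡ 1 (mod 4), so quadratic reciprocity gives (191/3049) = (3049/191). Reduce: 3049 ≡ 184 (mod 191). Now have (184/191).
Factor out 2: 184 = 2^3·23. Since 191 ≡ 7 (mod 8), (2/191) = +1, and (2/191)^3 = +1. Now have (23/191).
Both 23 ≡ 3 and 191 ≡ 3 (mod 4), so reciprocity gives (23/191) = -(191/23). Reduce: 191 ≡ 7 (mod 23). Now have -(7/23).
Both 7 ≡ 3 and 23 ≡ 3 (mod 4), so reciprocity gives (7/23) = -(23/7). Reduce: 23 ≡ 2 (mod 7). Now have (2/7).
Factor out 2: 2 = 2. Since 7 ≡ 7 (mod 8), (2/7) = +1. Now have (1/7).
(1/7) = 1. Collecting the sign factors: 1.
Product: (-1)·(1) = -1.

-1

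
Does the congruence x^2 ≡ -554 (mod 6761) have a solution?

yes

Pull out -1: (-554/6761) = (-1/6761)·(554/6761). Since 6761 ≡ 1 (mod 4), (-1/6761) = +1. Now have (554/6761).
Factor out 2: 554 = 2·277. Since 6761 ≡ 1 (mod 8), (2/6761) = +1. Now have (277/6761).
277 ≡ 1 (mod 4), so quadratic reciprocity gives (277/6761) = (6761/277). Reduce: 6761 ≡ 113 (mod 277). Now have (113/277).
113 ≡ 1 (mod 4), so quadratic reciprocity gives (113/277) = (277/113). Reduce: 277 ≡ 51 (mod 113). Now have (51/113).
113 ≡ 1 (mod 4), so quadratic reciprocity gives (51/113) = (113/51). Reduce: 113 ≡ 11 (mod 51). Now have (11/51).
Both 11 ≡ 3 and 51 ≡ 3 (mod 4), so reciprocity gives (11/51) = -(51/11). Reduce: 51 ≡ 7 (mod 11). Now have -(7/11).
Both 7 ≡ 3 and 11 ≡ 3 (mod 4), so reciprocity gives (7/11) = -(11/7). Reduce: 11 ≡ 4 (mod 7). Now have (4/7).
Factor out 2: 4 = 2^2. Since 7 ≡ 7 (mod 8), (2/7) = +1, and (2/7)^2 = +1. Now have (1/7).
(1/7) = 1. Collecting the sign factors: 1.
(-554/6761) = 1, and 6761 is prime, so -554 is a quadratic residue mod 6761.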